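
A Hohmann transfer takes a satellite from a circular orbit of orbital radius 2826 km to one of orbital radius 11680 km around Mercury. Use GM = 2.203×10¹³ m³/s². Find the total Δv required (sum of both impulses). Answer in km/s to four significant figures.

Δv_total ≈ 1.267 km/s

r₁ = 2826 km = 2.826×10⁶ m.
r₂ = 11680 km = 1.168×10⁷ m.
Transfer ellipse a_t = (r₁ + r₂)/2 = 7.253×10⁶ m.
At r₁: circular v_c1 = √(μ/r₁) = 2792 m/s; transfer-periherm v_p = √[μ(2/r₁ − 1/a_t)] = 3543 m/s.
Δv₁ = v_p − v_c1 = 751.1 m/s.
At r₂: circular v_c2 = √(μ/r₂) = 1373 m/s; transfer-apoherm v_a = √[μ(2/r₂ − 1/a_t)] = 857.3 m/s.
Δv₂ = v_c2 − v_a = 516.1 m/s.
Total Δv = Δv₁ + Δv₂ = 1267 m/s = 1.267 km/s.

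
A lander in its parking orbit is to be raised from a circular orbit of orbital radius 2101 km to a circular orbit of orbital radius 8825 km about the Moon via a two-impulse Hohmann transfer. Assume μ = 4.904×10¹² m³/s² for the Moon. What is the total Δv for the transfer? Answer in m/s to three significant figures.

r₁ = 2101 km = 2.101×10⁶ m.
r₂ = 8825 km = 8.825×10⁶ m.
Transfer ellipse a_t = (r₁ + r₂)/2 = 5.463×10⁶ m.
At r₁: circular v_c1 = √(μ/r₁) = 1528 m/s; transfer-perilune v_p = √[μ(2/r₁ − 1/a_t)] = 1942 m/s.
Δv₁ = v_p − v_c1 = 414.0 m/s.
At r₂: circular v_c2 = √(μ/r₂) = 745.4 m/s; transfer-apolune v_a = √[μ(2/r₂ − 1/a_t)] = 462.3 m/s.
Δv₂ = v_c2 − v_a = 283.2 m/s.
Total Δv = Δv₁ + Δv₂ = 697.2 m/s.

Δv_total ≈ 697 m/s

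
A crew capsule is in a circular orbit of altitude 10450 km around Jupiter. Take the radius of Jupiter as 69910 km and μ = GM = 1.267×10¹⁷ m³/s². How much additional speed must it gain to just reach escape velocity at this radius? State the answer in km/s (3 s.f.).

Δv ≈ 16.4 km/s

r = 69910 + 10450 = 80360 km = 8.0360×10⁷ m.
Circular speed v_c = √(μ/r) = 39710 m/s.
Escape speed v_esc = √(2μ/r) = √2 × v_c = 56150 m/s.
Δv = v_esc − v_c = 16450 m/s = 16.45 km/s.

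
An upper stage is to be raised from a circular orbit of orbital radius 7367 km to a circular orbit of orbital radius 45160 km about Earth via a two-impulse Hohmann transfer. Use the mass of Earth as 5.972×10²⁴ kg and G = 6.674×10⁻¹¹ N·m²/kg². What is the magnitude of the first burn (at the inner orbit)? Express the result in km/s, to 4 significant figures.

μ = GM = 6.674×10⁻¹¹ × 5.972×10²⁴ = 3.986×10¹⁴ m³/s².
r₁ = 7367 km = 7.367×10⁶ m.
r₂ = 45160 km = 4.516×10⁷ m.
Transfer ellipse a_t = (r₁ + r₂)/2 = 2.626×10⁷ m.
At r₁: circular v_c1 = √(μ/r₁) = 7355 m/s; transfer-perigee v_p = √[μ(2/r₁ − 1/a_t)] = 9645 m/s.
Δv₁ = v_p − v_c1 = 2290 m/s.
= 2.290 km/s.

Δv ≈ 2.290 km/s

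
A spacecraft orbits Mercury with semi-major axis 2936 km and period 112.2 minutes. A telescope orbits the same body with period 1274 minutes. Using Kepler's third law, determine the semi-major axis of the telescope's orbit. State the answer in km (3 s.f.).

Kepler's third law: a³ ∝ T², so a₂ = a₁ (T₂/T₁)^(2/3).
T₂/T₁ = 11.35, (T₂/T₁)^(2/3) = 5.052.
a₂ = 2936 × 5.052 = 14830 km.

a₂ ≈ 14800 km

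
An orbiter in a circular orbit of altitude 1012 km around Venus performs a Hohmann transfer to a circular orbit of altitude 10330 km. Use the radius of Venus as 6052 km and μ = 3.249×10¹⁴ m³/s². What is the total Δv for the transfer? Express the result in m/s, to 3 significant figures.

Δv_total ≈ 2230 m/s

r₁ = 6052 + 1012 = 7064.0 km = 7.0640×10⁶ m.
r₂ = 6052 + 10330 = 16382 km = 1.6382×10⁷ m.
Transfer ellipse a_t = (r₁ + r₂)/2 = 1.172×10⁷ m.
At r₁: circular v_c1 = √(μ/r₁) = 6782 m/s; transfer-periapsis v_p = √[μ(2/r₁ − 1/a_t)] = 8017 m/s.
Δv₁ = v_p − v_c1 = 1235 m/s.
At r₂: circular v_c2 = √(μ/r₂) = 4453 m/s; transfer-apoapsis v_a = √[μ(2/r₂ − 1/a_t)] = 3457 m/s.
Δv₂ = v_c2 − v_a = 996.4 m/s.
Total Δv = Δv₁ + Δv₂ = 2232 m/s.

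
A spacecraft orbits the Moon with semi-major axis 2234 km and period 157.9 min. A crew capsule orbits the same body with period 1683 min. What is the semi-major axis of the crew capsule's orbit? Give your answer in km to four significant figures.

Kepler's third law: a³ ∝ T², so a₂ = a₁ (T₂/T₁)^(2/3).
T₂/T₁ = 10.66, (T₂/T₁)^(2/3) = 4.843.
a₂ = 2234 × 4.843 = 10820 km.

a₂ ≈ 10820 km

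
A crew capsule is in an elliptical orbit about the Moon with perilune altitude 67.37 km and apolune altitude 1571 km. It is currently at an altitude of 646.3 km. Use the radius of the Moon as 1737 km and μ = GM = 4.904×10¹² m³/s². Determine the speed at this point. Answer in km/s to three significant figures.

r_p = 1737 + 67.37 = 1804.4 km = 1.8044×10⁶ m.
r_a = 1737 + 1571 = 3308.0 km = 3.3080×10⁶ m.
r = 1737 + 646.3 = 2383.3 km = 2.383×10⁶ m.
Semi-major axis a = (r_p + r_a)/2 = 2556.2 km = 2.556×10⁶ m.
Vis-viva: v² = μ(2/r − 1/a) = 4.904×10¹² × (8.392×10⁻⁷ − 3.912×10⁻⁷) = 2.197×10⁶ m²/s².
v = 1482 m/s = 1.482 km/s.

v ≈ 1.48 km/s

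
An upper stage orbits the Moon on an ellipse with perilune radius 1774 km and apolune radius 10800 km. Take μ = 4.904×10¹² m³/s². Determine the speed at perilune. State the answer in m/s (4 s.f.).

Semi-major axis a = (r_p + r_a)/2 = 6287.0 km = 6.287×10⁶ m.
Vis-viva: v² = μ(2/r − 1/a) = 4.904×10¹² × (1.127×10⁻⁶ − 1.591×10⁻⁷) = 4.749×10⁶ m²/s².
v = 2179 m/s.

v ≈ 2179 m/s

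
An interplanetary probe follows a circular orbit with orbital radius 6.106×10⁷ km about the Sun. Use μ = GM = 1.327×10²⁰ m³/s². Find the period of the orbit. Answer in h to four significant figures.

T ≈ 2286 h

r = 6.106×10⁷ km = 6.106×10¹⁰ m.
Kepler's third law: T = 2π√(r³/μ) = 2π√((6.106×10¹⁰)³ / 1.327×10²⁰).
r³/μ = 1.716×10¹² s², so T = 2π × 1.310×10⁶ = 8.230×10⁶ s.
Converting: 8.230×10⁶ s ÷ 3600 = 2286 h.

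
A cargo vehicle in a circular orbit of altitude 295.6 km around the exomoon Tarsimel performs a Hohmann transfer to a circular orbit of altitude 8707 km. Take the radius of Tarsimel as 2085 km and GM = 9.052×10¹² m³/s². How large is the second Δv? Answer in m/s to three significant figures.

Δv ≈ 365 m/s

r₁ = 2085 + 295.6 = 2380.6 km = 2.3806×10⁶ m.
r₂ = 2085 + 8707 = 10792 km = 1.0792×10⁷ m.
Transfer ellipse a_t = (r₁ + r₂)/2 = 6.586×10⁶ m.
At r₁: circular v_c1 = √(μ/r₁) = 1950 m/s; transfer-periapsis v_p = √[μ(2/r₁ − 1/a_t)] = 2496 m/s.
At r₂: circular v_c2 = √(μ/r₂) = 915.8 m/s; transfer-apoapsis v_a = √[μ(2/r₂ − 1/a_t)] = 550.6 m/s.
Δv₂ = v_c2 − v_a = 365.2 m/s.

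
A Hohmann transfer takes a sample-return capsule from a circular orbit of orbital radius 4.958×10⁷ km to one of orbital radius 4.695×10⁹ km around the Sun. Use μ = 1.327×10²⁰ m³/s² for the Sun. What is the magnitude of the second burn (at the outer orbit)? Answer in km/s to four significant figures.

Δv ≈ 4.548 km/s

r₁ = 4.958×10⁷ km = 4.958×10¹⁰ m.
r₂ = 4.695×10⁹ km = 4.695×10¹² m.
Transfer ellipse a_t = (r₁ + r₂)/2 = 2.372×10¹² m.
At r₁: circular v_c1 = √(μ/r₁) = 51730 m/s; transfer-perihelion v_p = √[μ(2/r₁ − 1/a_t)] = 72780 m/s.
At r₂: circular v_c2 = √(μ/r₂) = 5316 m/s; transfer-aphelion v_a = √[μ(2/r₂ − 1/a_t)] = 768.6 m/s.
Δv₂ = v_c2 − v_a = 4548 m/s.
= 4.548 km/s.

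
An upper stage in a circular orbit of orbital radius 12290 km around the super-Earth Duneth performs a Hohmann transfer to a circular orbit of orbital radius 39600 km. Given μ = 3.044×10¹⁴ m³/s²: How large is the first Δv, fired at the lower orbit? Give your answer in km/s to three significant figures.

Δv ≈ 1.17 km/s

r₁ = 12290 km = 1.229×10⁷ m.
r₂ = 39600 km = 3.960×10⁷ m.
Transfer ellipse a_t = (r₁ + r₂)/2 = 2.594×10⁷ m.
At r₁: circular v_c1 = √(μ/r₁) = 4977 m/s; transfer-periapsis v_p = √[μ(2/r₁ − 1/a_t)] = 6148 m/s.
Δv₁ = v_p − v_c1 = 1172 m/s.
= 1.172 km/s.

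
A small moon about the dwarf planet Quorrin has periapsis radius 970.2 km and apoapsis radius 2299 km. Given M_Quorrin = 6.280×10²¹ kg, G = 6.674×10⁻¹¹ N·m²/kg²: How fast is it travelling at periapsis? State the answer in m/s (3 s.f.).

v ≈ 779 m/s

μ = GM = 6.674×10⁻¹¹ × 6.280×10²¹ = 4.191×10¹¹ m³/s².
Semi-major axis a = (r_p + r_a)/2 = 1634.6 km = 1.635×10⁶ m.
Vis-viva: v² = μ(2/r − 1/a) = 4.191×10¹¹ × (2.061×10⁻⁶ − 6.118×10⁻⁷) = 6.076×10⁵ m²/s².
v = 779.5 m/s.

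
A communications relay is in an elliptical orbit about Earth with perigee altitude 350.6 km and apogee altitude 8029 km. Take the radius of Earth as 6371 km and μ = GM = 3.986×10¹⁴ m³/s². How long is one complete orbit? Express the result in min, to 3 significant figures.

r_p = 6371 + 350.6 = 6721.6 km = 6.7216×10⁶ m.
r_a = 6371 + 8029 = 14400 km = 1.4400×10⁷ m.
Semi-major axis a = (r_p + r_a)/2 = (6721.6 + 14400)/2 = 10561 km = 1.056×10⁷ m.
By Kepler's third law T = 2π√(a³/μ) = 2π × 1.719×10³ = 1.080×10⁴ s.
= 180.0 min.

T ≈ 180 min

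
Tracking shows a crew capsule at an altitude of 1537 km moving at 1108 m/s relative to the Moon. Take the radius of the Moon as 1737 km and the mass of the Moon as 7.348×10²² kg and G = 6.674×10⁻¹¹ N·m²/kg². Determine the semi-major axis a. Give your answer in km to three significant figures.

μ = GM = 6.674×10⁻¹¹ × 7.348×10²² = 4.904×10¹² m³/s².
r = 1737 + 1537 = 3274.0 km = 3.274×10⁶ m.
Vis-viva rearranged: 1/a = 2/r − v²/μ = 6.109×10⁻⁷ − 2.503×10⁻⁷ = 3.605×10⁻⁷ m⁻¹.
a = 2.774×10⁶ m = 2773.6 km.

a ≈ 2770 km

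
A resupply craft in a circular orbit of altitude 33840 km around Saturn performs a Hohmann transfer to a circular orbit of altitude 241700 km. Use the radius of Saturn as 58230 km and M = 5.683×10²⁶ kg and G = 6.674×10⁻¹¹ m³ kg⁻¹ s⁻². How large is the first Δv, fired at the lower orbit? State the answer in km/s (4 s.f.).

μ = GM = 6.674×10⁻¹¹ × 5.683×10²⁶ = 3.793×10¹⁶ m³/s².
r₁ = 58230 + 33840 = 92070 km = 9.2070×10⁷ m.
r₂ = 58230 + 241700 = 299930 km = 2.9993×10⁸ m.
Transfer ellipse a_t = (r₁ + r₂)/2 = 1.960×10⁸ m.
At r₁: circular v_c1 = √(μ/r₁) = 20300 m/s; transfer-perikrone v_p = √[μ(2/r₁ − 1/a_t)] = 25110 m/s.
Δv₁ = v_p − v_c1 = 4811 m/s.
= 4.811 km/s.

Δv ≈ 4.811 km/s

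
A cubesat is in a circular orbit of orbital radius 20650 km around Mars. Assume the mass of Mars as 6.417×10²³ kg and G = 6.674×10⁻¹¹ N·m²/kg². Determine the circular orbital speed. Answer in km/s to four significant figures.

v ≈ 1.440 km/s

μ = GM = 6.674×10⁻¹¹ × 6.417×10²³ = 4.283×10¹³ m³/s².
r = 20650 km = 2.065×10⁷ m.
For a circular orbit v = √(μ/r) = √(4.283×10¹³ / 2.065×10⁷) = √(2.074×10⁶) = 1440 m/s.
That is 1.440 km/s.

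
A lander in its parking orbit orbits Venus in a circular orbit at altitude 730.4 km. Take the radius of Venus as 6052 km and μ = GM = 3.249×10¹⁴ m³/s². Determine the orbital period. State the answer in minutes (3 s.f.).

r = 6052 + 730.4 = 6782.4 km = 6.7824×10⁶ m.
Kepler's third law: T = 2π√(r³/μ) = 2π√((6.782×10⁶)³ / 3.249×10¹⁴).
r³/μ = 9.603×10⁵ s², so T = 2π × 9.799×10² = 6.157×10³ s.
Converting: 6.157×10³ s ÷ 60.00 = 102.6 minutes.

T ≈ 103 minutes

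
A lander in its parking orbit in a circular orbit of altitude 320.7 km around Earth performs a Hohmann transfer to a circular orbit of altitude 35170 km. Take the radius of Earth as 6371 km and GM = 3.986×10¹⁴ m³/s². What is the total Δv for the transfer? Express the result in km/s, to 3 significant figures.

Δv_total ≈ 3.88 km/s

r₁ = 6371 + 320.7 = 6691.7 km = 6.6917×10⁶ m.
r₂ = 6371 + 35170 = 41541 km = 4.1541×10⁷ m.
Transfer ellipse a_t = (r₁ + r₂)/2 = 2.412×10⁷ m.
At r₁: circular v_c1 = √(μ/r₁) = 7718 m/s; transfer-perigee v_p = √[μ(2/r₁ − 1/a_t)] = 10130 m/s.
Δv₁ = v_p − v_c1 = 2411 m/s.
At r₂: circular v_c2 = √(μ/r₂) = 3098 m/s; transfer-apogee v_a = √[μ(2/r₂ − 1/a_t)] = 1632 m/s.
Δv₂ = v_c2 − v_a = 1466 m/s.
Total Δv = Δv₁ + Δv₂ = 3877 m/s = 3.877 km/s.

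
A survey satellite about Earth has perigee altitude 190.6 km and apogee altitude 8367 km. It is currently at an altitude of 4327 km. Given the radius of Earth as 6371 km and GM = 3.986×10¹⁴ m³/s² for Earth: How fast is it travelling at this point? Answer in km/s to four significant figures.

r_p = 6371 + 190.6 = 6561.6 km = 6.5616×10⁶ m.
r_a = 6371 + 8367 = 14738 km = 1.4738×10⁷ m.
r = 6371 + 4327 = 10698 km = 1.070×10⁷ m.
Semi-major axis a = (r_p + r_a)/2 = 10650 km = 1.065×10⁷ m.
Vis-viva: v² = μ(2/r − 1/a) = 3.986×10¹⁴ × (1.870×10⁻⁷ − 9.390×10⁻⁸) = 3.709×10⁷ m²/s².
v = 6090 m/s = 6.090 km/s.

v ≈ 6.090 km/s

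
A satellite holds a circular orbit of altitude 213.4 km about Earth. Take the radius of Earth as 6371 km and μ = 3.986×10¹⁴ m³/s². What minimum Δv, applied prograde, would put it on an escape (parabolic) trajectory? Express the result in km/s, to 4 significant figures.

r = 6371 + 213.4 = 6584.4 km = 6.5844×10⁶ m.
Circular speed v_c = √(μ/r) = 7781 m/s.
Escape speed v_esc = √(2μ/r) = √2 × v_c = 11000 m/s.
Δv = v_esc − v_c = 3223 m/s = 3.223 km/s.

Δv ≈ 3.223 km/s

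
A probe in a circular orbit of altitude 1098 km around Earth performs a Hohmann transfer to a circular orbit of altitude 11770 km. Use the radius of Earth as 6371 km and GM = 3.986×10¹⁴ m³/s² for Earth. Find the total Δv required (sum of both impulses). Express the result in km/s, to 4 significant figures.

Δv_total ≈ 2.497 km/s

r₁ = 6371 + 1098 = 7469.0 km = 7.4690×10⁶ m.
r₂ = 6371 + 11770 = 18141 km = 1.8141×10⁷ m.
Transfer ellipse a_t = (r₁ + r₂)/2 = 1.280×10⁷ m.
At r₁: circular v_c1 = √(μ/r₁) = 7305 m/s; transfer-perigee v_p = √[μ(2/r₁ − 1/a_t)] = 8695 m/s.
Δv₁ = v_p − v_c1 = 1390 m/s.
At r₂: circular v_c2 = √(μ/r₂) = 4687 m/s; transfer-apogee v_a = √[μ(2/r₂ − 1/a_t)] = 3580 m/s.
Δv₂ = v_c2 − v_a = 1107 m/s.
Total Δv = Δv₁ + Δv₂ = 2497 m/s = 2.497 km/s.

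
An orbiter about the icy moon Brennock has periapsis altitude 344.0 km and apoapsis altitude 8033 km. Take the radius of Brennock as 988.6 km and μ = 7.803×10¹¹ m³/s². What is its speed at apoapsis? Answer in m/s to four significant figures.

r_p = 988.6 + 344.0 = 1332.6 km = 1.3326×10⁶ m.
r_a = 988.6 + 8033 = 9021.6 km = 9.0216×10⁶ m.
Semi-major axis a = (r_p + r_a)/2 = 5177.1 km = 5.177×10⁶ m.
Vis-viva: v² = μ(2/r − 1/a) = 7.803×10¹¹ × (2.217×10⁻⁷ − 1.932×10⁻⁷) = 2.226×10⁴ m²/s².
v = 149.2 m/s.

v ≈ 149.2 m/s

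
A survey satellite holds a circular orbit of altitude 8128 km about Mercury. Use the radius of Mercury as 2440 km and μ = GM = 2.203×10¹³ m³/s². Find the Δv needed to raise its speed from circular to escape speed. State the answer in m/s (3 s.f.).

r = 2440 + 8128 = 10568 km = 1.0568×10⁷ m.
Circular speed v_c = √(μ/r) = 1444 m/s.
Escape speed v_esc = √(2μ/r) = √2 × v_c = 2042 m/s.
Δv = v_esc − v_c = 598.0 m/s.

Δv ≈ 598 m/s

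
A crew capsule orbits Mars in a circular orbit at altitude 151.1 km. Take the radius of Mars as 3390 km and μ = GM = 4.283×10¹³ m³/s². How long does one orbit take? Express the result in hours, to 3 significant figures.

T ≈ 1.78 hours

r = 3390 + 151.1 = 3541.1 km = 3.5411×10⁶ m.
Kepler's third law: T = 2π√(r³/μ) = 2π√((3.541×10⁶)³ / 4.283×10¹³).
r³/μ = 1.037×10⁶ s², so T = 2π × 1.018×10³ = 6.398×10³ s.
Converting: 6.398×10³ s ÷ 3600 = 1.777 hours.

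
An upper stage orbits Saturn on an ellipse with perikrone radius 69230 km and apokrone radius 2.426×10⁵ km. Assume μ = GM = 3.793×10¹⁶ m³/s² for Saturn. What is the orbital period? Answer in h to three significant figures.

Semi-major axis a = (r_p + r_a)/2 = (69230 + 2.4260×10⁵)/2 = 1.5592×10⁵ km = 1.559×10⁸ m.
By Kepler's third law T = 2π√(a³/μ) = 2π × 9.996×10³ = 6.281×10⁴ s.
= 17.45 h.

T ≈ 17.4 h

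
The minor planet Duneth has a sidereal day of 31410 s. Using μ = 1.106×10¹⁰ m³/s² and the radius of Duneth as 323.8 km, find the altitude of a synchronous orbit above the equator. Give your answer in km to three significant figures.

h_sync ≈ 328 km

A synchronous orbit has period T, so by Kepler's third law a = (μT²/4π²)^(1/3).
μT²/4π² = 1.106×10¹⁰ × (3.141×10⁴)² / 39.48 = 2.764×10¹⁷ m³.
a = 6.514×10⁵ m = 651.39 km.
Altitude h = a − R = 651.39 − 323.8 = 327.59 km.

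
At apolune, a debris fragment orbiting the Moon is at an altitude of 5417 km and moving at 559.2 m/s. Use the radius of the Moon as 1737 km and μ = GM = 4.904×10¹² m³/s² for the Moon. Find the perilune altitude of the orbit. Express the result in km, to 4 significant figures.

perilune altitude ≈ 376.9 km

r_a = 1737 + 5417 = 7154.0 km = 7.154×10⁶ m.
Specific energy ε = v²/2 − μ/r = -5.291×10⁵ J/kg, so a = −μ/(2ε) = 4.634×10⁶ m.
The apsides satisfy r_p + r_a = 2a, so the perilune radius is 2a − r_a = 2.114×10⁶ m = 2113.9 km.
Perilune altitude = 2113.9 − 1737 = 376.90 km.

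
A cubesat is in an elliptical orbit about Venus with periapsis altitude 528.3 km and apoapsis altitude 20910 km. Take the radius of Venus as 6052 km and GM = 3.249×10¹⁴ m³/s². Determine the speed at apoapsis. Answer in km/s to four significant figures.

r_p = 6052 + 528.3 = 6580.3 km = 6.5803×10⁶ m.
r_a = 6052 + 20910 = 26962 km = 2.6962×10⁷ m.
Semi-major axis a = (r_p + r_a)/2 = 16771 km = 1.677×10⁷ m.
Vis-viva: v² = μ(2/r − 1/a) = 3.249×10¹⁴ × (7.418×10⁻⁸ − 5.963×10⁻⁸) = 4.728×10⁶ m²/s².
v = 2174 m/s = 2.174 km/s.

v ≈ 2.174 km/s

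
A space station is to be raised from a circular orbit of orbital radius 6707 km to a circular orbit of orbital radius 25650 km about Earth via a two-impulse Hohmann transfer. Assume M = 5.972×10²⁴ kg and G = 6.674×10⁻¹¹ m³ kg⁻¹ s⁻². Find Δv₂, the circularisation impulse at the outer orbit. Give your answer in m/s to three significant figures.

Δv ≈ 1400 m/s

μ = GM = 6.674×10⁻¹¹ × 5.972×10²⁴ = 3.986×10¹⁴ m³/s².
r₁ = 6707 km = 6.707×10⁶ m.
r₂ = 25650 km = 2.565×10⁷ m.
Transfer ellipse a_t = (r₁ + r₂)/2 = 1.618×10⁷ m.
At r₁: circular v_c1 = √(μ/r₁) = 7709 m/s; transfer-perigee v_p = √[μ(2/r₁ − 1/a_t)] = 9707 m/s.
At r₂: circular v_c2 = √(μ/r₂) = 3942 m/s; transfer-apogee v_a = √[μ(2/r₂ − 1/a_t)] = 2538 m/s.
Δv₂ = v_c2 − v_a = 1404 m/s.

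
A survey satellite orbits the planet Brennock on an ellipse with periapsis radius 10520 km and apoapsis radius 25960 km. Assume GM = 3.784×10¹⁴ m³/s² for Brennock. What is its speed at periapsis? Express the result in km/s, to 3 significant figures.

v ≈ 7.15 km/s

Semi-major axis a = (r_p + r_a)/2 = 18240 km = 1.824×10⁷ m.
Vis-viva: v² = μ(2/r − 1/a) = 3.784×10¹⁴ × (1.901×10⁻⁷ − 5.482×10⁻⁸) = 5.119×10⁷ m²/s².
v = 7155 m/s = 7.155 km/s.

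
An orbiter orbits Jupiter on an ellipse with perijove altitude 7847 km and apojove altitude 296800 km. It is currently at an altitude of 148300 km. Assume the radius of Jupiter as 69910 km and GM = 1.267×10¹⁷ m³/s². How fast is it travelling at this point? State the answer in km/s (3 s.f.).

r_p = 69910 + 7847 = 77757 km = 7.7757×10⁷ m.
r_a = 69910 + 296800 = 366710 km = 3.6671×10⁸ m.
r = 69910 + 148300 = 2.1821×10⁵ km = 2.182×10⁸ m.
Semi-major axis a = (r_p + r_a)/2 = 2.2223×10⁵ km = 2.222×10⁸ m.
Vis-viva: v² = μ(2/r − 1/a) = 1.267×10¹⁷ × (9.165×10⁻⁹ − 4.500×10⁻⁹) = 5.911×10⁸ m²/s².
v = 24310 m/s = 24.31 km/s.

v ≈ 24.3 km/s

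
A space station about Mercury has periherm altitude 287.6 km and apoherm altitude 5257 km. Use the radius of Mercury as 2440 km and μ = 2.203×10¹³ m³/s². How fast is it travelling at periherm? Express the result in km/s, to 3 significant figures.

v ≈ 3.45 km/s

r_p = 2440 + 287.6 = 2727.6 km = 2.7276×10⁶ m.
r_a = 2440 + 5257 = 7697.0 km = 7.6970×10⁶ m.
Semi-major axis a = (r_p + r_a)/2 = 5212.3 km = 5.212×10⁶ m.
Vis-viva: v² = μ(2/r − 1/a) = 2.203×10¹³ × (7.332×10⁻⁷ − 1.919×10⁻⁷) = 1.193×10⁷ m²/s².
v = 3454 m/s = 3.454 km/s.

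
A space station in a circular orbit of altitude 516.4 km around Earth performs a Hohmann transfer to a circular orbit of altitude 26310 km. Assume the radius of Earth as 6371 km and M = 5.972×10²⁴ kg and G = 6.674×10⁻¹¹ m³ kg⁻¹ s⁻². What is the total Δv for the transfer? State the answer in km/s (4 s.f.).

μ = GM = 6.674×10⁻¹¹ × 5.972×10²⁴ = 3.986×10¹⁴ m³/s².
r₁ = 6371 + 516.4 = 6887.4 km = 6.8874×10⁶ m.
r₂ = 6371 + 26310 = 32681 km = 3.2681×10⁷ m.
Transfer ellipse a_t = (r₁ + r₂)/2 = 1.978×10⁷ m.
At r₁: circular v_c1 = √(μ/r₁) = 7607 m/s; transfer-perigee v_p = √[μ(2/r₁ − 1/a_t)] = 9777 m/s.
Δv₁ = v_p − v_c1 = 2170 m/s.
At r₂: circular v_c2 = √(μ/r₂) = 3492 m/s; transfer-apogee v_a = √[μ(2/r₂ − 1/a_t)] = 2061 m/s.
Δv₂ = v_c2 − v_a = 1432 m/s.
Total Δv = Δv₁ + Δv₂ = 3602 m/s = 3.602 km/s.

Δv_total ≈ 3.602 km/s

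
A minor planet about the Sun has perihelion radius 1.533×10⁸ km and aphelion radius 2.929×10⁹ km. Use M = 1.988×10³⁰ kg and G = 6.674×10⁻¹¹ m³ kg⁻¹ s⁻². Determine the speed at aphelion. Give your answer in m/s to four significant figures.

v ≈ 2123 m/s

μ = GM = 6.674×10⁻¹¹ × 1.988×10³⁰ = 1.327×10²⁰ m³/s².
Semi-major axis a = (r_p + r_a)/2 = 1.5412×10⁹ km = 1.541×10¹² m.
Vis-viva: v² = μ(2/r − 1/a) = 1.327×10²⁰ × (6.828×10⁻¹³ − 6.489×10⁻¹³) = 4.506×10⁶ m²/s².
v = 2123 m/s.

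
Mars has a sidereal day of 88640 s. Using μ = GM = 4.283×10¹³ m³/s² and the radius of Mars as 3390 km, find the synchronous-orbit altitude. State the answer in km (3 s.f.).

A synchronous orbit has period T, so by Kepler's third law a = (μT²/4π²)^(1/3).
μT²/4π² = 4.283×10¹³ × (8.864×10⁴)² / 39.48 = 8.524×10²¹ m³.
a = 2.043×10⁷ m = 20428 km.
Altitude h = a − R = 20428 − 3390 = 17038 km.

h_sync ≈ 17000 km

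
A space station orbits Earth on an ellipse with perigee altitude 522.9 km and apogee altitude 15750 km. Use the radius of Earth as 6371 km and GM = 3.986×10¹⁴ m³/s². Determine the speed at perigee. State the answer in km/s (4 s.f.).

r_p = 6371 + 522.9 = 6893.9 km = 6.8939×10⁶ m.
r_a = 6371 + 15750 = 22121 km = 2.2121×10⁷ m.
Semi-major axis a = (r_p + r_a)/2 = 14507 km = 1.451×10⁷ m.
Vis-viva: v² = μ(2/r − 1/a) = 3.986×10¹⁴ × (2.901×10⁻⁷ − 6.893×10⁻⁸) = 8.816×10⁷ m²/s².
v = 9390 m/s = 9.390 km/s.

v ≈ 9.390 km/s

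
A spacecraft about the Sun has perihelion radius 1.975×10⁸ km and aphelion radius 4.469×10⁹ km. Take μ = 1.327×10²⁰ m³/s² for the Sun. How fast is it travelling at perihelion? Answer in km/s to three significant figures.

Semi-major axis a = (r_p + r_a)/2 = 2.3332×10⁹ km = 2.333×10¹² m.
Vis-viva: v² = μ(2/r − 1/a) = 1.327×10²⁰ × (1.013×10⁻¹¹ − 4.286×10⁻¹³) = 1.287×10⁹ m²/s².
v = 35870 m/s = 35.87 km/s.

v ≈ 35.9 km/s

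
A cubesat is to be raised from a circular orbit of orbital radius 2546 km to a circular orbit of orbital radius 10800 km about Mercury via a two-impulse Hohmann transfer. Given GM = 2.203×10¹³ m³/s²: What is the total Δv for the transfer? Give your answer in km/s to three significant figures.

Δv_total ≈ 1.35 km/s

r₁ = 2546 km = 2.546×10⁶ m.
r₂ = 10800 km = 1.080×10⁷ m.
Transfer ellipse a_t = (r₁ + r₂)/2 = 6.673×10⁶ m.
At r₁: circular v_c1 = √(μ/r₁) = 2942 m/s; transfer-periherm v_p = √[μ(2/r₁ − 1/a_t)] = 3742 m/s.
Δv₁ = v_p − v_c1 = 800.7 m/s.
At r₂: circular v_c2 = √(μ/r₂) = 1428 m/s; transfer-apoherm v_a = √[μ(2/r₂ − 1/a_t)] = 882.2 m/s.
Δv₂ = v_c2 − v_a = 546.0 m/s.
Total Δv = Δv₁ + Δv₂ = 1347 m/s = 1.347 km/s.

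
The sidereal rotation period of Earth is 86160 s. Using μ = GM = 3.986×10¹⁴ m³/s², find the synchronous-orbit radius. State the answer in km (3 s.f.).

r_sync ≈ 42200 km

A synchronous orbit has period T, so by Kepler's third law a = (μT²/4π²)^(1/3).
μT²/4π² = 3.986×10¹⁴ × (8.616×10⁴)² / 39.48 = 7.495×10²² m³.
a = 4.216×10⁷ m = 42163 km.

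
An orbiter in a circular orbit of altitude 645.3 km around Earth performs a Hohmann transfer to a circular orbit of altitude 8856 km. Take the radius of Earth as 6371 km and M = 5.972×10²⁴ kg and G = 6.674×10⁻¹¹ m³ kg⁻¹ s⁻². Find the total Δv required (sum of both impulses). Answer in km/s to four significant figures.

Δv_total ≈ 2.335 km/s

μ = GM = 6.674×10⁻¹¹ × 5.972×10²⁴ = 3.986×10¹⁴ m³/s².
r₁ = 6371 + 645.3 = 7016.3 km = 7.0163×10⁶ m.
r₂ = 6371 + 8856 = 15227 km = 1.5227×10⁷ m.
Transfer ellipse a_t = (r₁ + r₂)/2 = 1.112×10⁷ m.
At r₁: circular v_c1 = √(μ/r₁) = 7537 m/s; transfer-perigee v_p = √[μ(2/r₁ − 1/a_t)] = 8819 m/s.
Δv₁ = v_p − v_c1 = 1282 m/s.
At r₂: circular v_c2 = √(μ/r₂) = 5116 m/s; transfer-apogee v_a = √[μ(2/r₂ − 1/a_t)] = 4064 m/s.
Δv₂ = v_c2 − v_a = 1053 m/s.
Total Δv = Δv₁ + Δv₂ = 2335 m/s = 2.335 km/s.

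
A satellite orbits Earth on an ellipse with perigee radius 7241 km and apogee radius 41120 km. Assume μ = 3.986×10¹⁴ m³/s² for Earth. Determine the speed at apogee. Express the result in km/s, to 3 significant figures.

v ≈ 1.70 km/s

Semi-major axis a = (r_p + r_a)/2 = 24180 km = 2.418×10⁷ m.
Vis-viva: v² = μ(2/r − 1/a) = 3.986×10¹⁴ × (4.864×10⁻⁸ − 4.136×10⁻⁸) = 2.903×10⁶ m²/s².
v = 1704 m/s = 1.704 km/s.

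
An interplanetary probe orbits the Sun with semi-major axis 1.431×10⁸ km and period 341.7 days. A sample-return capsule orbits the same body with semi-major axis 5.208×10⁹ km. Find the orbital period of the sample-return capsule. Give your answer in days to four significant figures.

T₂ ≈ 75020 days

Kepler's third law: T² ∝ a³, so T₂ = T₁ (a₂/a₁)^(3/2).
a₂/a₁ = 36.39, (a₂/a₁)^(3/2) = 219.6.
T₂ = 341.7 × 219.6 = 75020 days.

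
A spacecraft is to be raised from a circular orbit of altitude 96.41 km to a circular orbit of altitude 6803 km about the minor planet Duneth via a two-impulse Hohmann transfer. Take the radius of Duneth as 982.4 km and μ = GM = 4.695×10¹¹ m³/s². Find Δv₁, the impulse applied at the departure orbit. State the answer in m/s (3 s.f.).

r₁ = 982.4 + 96.41 = 1078.8 km = 1.0788×10⁶ m.
r₂ = 982.4 + 6803 = 7785.4 km = 7.7854×10⁶ m.
Transfer ellipse a_t = (r₁ + r₂)/2 = 4.432×10⁶ m.
At r₁: circular v_c1 = √(μ/r₁) = 659.7 m/s; transfer-periapsis v_p = √[μ(2/r₁ − 1/a_t)] = 874.3 m/s.
Δv₁ = v_p − v_c1 = 214.6 m/s.

Δv ≈ 215 m/s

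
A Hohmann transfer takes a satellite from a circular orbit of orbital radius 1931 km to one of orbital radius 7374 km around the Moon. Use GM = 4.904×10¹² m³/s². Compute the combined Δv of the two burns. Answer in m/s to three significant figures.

r₁ = 1931 km = 1.931×10⁶ m.
r₂ = 7374 km = 7.374×10⁶ m.
Transfer ellipse a_t = (r₁ + r₂)/2 = 4.652×10⁶ m.
At r₁: circular v_c1 = √(μ/r₁) = 1594 m/s; transfer-perilune v_p = √[μ(2/r₁ − 1/a_t)] = 2006 m/s.
Δv₁ = v_p − v_c1 = 412.7 m/s.
At r₂: circular v_c2 = √(μ/r₂) = 815.5 m/s; transfer-apolune v_a = √[μ(2/r₂ − 1/a_t)] = 525.4 m/s.
Δv₂ = v_c2 − v_a = 290.1 m/s.
Total Δv = Δv₁ + Δv₂ = 702.8 m/s.

Δv_total ≈ 703 m/s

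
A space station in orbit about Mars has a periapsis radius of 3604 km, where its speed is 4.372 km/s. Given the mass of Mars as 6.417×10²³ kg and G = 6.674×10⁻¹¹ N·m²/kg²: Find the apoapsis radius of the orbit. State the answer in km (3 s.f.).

μ = GM = 6.674×10⁻¹¹ × 6.417×10²³ = 4.283×10¹³ m³/s².
r_p = 3.604×10⁶ m.
Specific energy ε = v²/2 − μ/r = -2.326×10⁶ J/kg, so a = −μ/(2ε) = 9.206×10⁶ m.
The apsides satisfy r_p + r_a = 2a, so the apoapsis radius is 2a − r_p = 1.481×10⁷ m = 14808 km.

apoapsis radius ≈ 14800 km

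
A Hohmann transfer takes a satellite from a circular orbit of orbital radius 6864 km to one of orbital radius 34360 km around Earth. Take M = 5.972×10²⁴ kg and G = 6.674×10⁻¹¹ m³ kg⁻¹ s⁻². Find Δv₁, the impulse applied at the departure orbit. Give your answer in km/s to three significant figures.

Δv ≈ 2.22 km/s

μ = GM = 6.674×10⁻¹¹ × 5.972×10²⁴ = 3.986×10¹⁴ m³/s².
r₁ = 6864 km = 6.864×10⁶ m.
r₂ = 34360 km = 3.436×10⁷ m.
Transfer ellipse a_t = (r₁ + r₂)/2 = 2.061×10⁷ m.
At r₁: circular v_c1 = √(μ/r₁) = 7620 m/s; transfer-perigee v_p = √[μ(2/r₁ − 1/a_t)] = 9839 m/s.
Δv₁ = v_p − v_c1 = 2218 m/s.
= 2.218 km/s.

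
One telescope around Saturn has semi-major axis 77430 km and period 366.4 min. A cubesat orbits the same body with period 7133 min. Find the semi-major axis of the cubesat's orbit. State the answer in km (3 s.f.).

a₂ ≈ 5.60×10⁵ km

Kepler's third law: a³ ∝ T², so a₂ = a₁ (T₂/T₁)^(2/3).
T₂/T₁ = 19.47, (T₂/T₁)^(2/3) = 7.237.
a₂ = 77430 × 7.237 = 5.603×10⁵ km.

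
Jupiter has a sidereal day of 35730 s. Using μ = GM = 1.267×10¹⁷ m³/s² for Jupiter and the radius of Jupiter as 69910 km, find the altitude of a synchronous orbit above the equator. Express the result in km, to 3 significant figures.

h_sync ≈ 90100 km

A synchronous orbit has period T, so by Kepler's third law a = (μT²/4π²)^(1/3).
μT²/4π² = 1.267×10¹⁷ × (3.573×10⁴)² / 39.48 = 4.097×10²⁴ m³.
a = 1.600×10⁸ m = 1.6002×10⁵ km.
Altitude h = a − R = 1.6002×10⁵ − 69910 = 90105 km.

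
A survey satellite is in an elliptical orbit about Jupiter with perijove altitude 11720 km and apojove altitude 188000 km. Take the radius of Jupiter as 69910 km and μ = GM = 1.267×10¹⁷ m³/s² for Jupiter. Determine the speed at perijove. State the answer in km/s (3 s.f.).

r_p = 69910 + 11720 = 81630 km = 8.1630×10⁷ m.
r_a = 69910 + 188000 = 257910 km = 2.5791×10⁸ m.
Semi-major axis a = (r_p + r_a)/2 = 1.6977×10⁵ km = 1.698×10⁸ m.
Vis-viva: v² = μ(2/r − 1/a) = 1.267×10¹⁷ × (2.450×10⁻⁸ − 5.890×10⁻⁹) = 2.358×10⁹ m²/s².
v = 48560 m/s = 48.56 km/s.

v ≈ 48.6 km/s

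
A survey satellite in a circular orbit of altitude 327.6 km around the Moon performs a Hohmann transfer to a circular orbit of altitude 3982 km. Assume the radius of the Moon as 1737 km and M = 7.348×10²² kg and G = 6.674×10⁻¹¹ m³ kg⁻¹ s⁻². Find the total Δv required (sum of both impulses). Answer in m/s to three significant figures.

Δv_total ≈ 579 m/s

μ = GM = 6.674×10⁻¹¹ × 7.348×10²² = 4.904×10¹² m³/s².
r₁ = 1737 + 327.6 = 2064.6 km = 2.0646×10⁶ m.
r₂ = 1737 + 3982 = 5719.0 km = 5.7190×10⁶ m.
Transfer ellipse a_t = (r₁ + r₂)/2 = 3.892×10⁶ m.
At r₁: circular v_c1 = √(μ/r₁) = 1541 m/s; transfer-perilune v_p = √[μ(2/r₁ − 1/a_t)] = 1868 m/s.
Δv₁ = v_p − v_c1 = 327.1 m/s.
At r₂: circular v_c2 = √(μ/r₂) = 926.0 m/s; transfer-apolune v_a = √[μ(2/r₂ − 1/a_t)] = 674.5 m/s.
Δv₂ = v_c2 − v_a = 251.5 m/s.
Total Δv = Δv₁ + Δv₂ = 578.6 m/s.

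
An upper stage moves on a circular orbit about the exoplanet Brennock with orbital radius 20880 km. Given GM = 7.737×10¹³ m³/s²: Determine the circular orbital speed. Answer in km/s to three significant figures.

r = 20880 km = 2.088×10⁷ m.
For a circular orbit v = √(μ/r) = √(7.737×10¹³ / 2.088×10⁷) = √(3.705×10⁶) = 1925 m/s.
That is 1.925 km/s.

v ≈ 1.92 km/s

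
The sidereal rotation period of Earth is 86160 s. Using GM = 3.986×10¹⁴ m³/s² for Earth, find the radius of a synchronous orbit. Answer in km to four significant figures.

r_sync ≈ 42160 km

A synchronous orbit has period T, so by Kepler's third law a = (μT²/4π²)^(1/3).
μT²/4π² = 3.986×10¹⁴ × (8.616×10⁴)² / 39.48 = 7.495×10²² m³.
a = 4.216×10⁷ m = 42163 km.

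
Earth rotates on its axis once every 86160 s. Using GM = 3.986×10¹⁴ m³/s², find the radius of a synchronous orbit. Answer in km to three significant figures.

r_sync ≈ 42200 km

A synchronous orbit has period T, so by Kepler's third law a = (μT²/4π²)^(1/3).
μT²/4π² = 3.986×10¹⁴ × (8.616×10⁴)² / 39.48 = 7.495×10²² m³.
a = 4.216×10⁷ m = 42163 km.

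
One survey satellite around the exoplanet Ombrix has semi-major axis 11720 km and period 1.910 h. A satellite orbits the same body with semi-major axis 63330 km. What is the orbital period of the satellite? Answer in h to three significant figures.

T₂ ≈ 24.0 h

Kepler's third law: T² ∝ a³, so T₂ = T₁ (a₂/a₁)^(3/2).
a₂/a₁ = 5.404, (a₂/a₁)^(3/2) = 12.56.
T₂ = 1.910 × 12.56 = 23.99 h.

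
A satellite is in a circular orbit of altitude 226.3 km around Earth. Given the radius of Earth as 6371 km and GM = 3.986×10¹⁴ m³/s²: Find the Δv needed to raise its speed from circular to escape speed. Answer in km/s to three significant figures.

Δv ≈ 3.22 km/s

r = 6371 + 226.3 = 6597.3 km = 6.5973×10⁶ m.
Circular speed v_c = √(μ/r) = 7773 m/s.
Escape speed v_esc = √(2μ/r) = √2 × v_c = 10990 m/s.
Δv = v_esc − v_c = 3220 m/s = 3.220 km/s.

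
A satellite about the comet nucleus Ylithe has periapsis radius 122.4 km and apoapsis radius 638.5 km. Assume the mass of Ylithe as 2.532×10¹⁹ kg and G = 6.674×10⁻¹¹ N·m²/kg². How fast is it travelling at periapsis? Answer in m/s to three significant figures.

μ = GM = 6.674×10⁻¹¹ × 2.532×10¹⁹ = 1.690×10⁹ m³/s².
Semi-major axis a = (r_p + r_a)/2 = 380.45 km = 3.804×10⁵ m.
Vis-viva: v² = μ(2/r − 1/a) = 1.690×10⁹ × (1.634×10⁻⁵ − 2.628×10⁻⁶) = 2.317×10⁴ m²/s².
v = 152.2 m/s.

v ≈ 152 m/s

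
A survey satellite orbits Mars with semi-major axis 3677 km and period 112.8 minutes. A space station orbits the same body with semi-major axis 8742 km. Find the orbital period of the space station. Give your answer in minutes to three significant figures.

Kepler's third law: T² ∝ a³, so T₂ = T₁ (a₂/a₁)^(3/2).
a₂/a₁ = 2.377, (a₂/a₁)^(3/2) = 3.666.
T₂ = 112.8 × 3.666 = 413.5 minutes.

T₂ ≈ 414 minutes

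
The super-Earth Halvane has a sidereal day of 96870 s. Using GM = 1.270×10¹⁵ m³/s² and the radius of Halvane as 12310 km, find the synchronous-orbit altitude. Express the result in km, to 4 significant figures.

A synchronous orbit has period T, so by Kepler's third law a = (μT²/4π²)^(1/3).
μT²/4π² = 1.270×10¹⁵ × (9.687×10⁴)² / 39.48 = 3.019×10²³ m³.
a = 6.708×10⁷ m = 67082 km.
Altitude h = a − R = 67082 − 12310 = 54772 km.

h_sync ≈ 54770 km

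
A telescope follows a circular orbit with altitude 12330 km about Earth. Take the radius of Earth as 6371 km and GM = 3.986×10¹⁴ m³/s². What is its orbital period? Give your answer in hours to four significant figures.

r = 6371 + 12330 = 18701 km = 1.8701×10⁷ m.
Kepler's third law: T = 2π√(r³/μ) = 2π√((1.870×10⁷)³ / 3.986×10¹⁴).
r³/μ = 1.641×10⁷ s², so T = 2π × 4.051×10³ = 2.545×10⁴ s.
Converting: 2.545×10⁴ s ÷ 3600 = 7.070 hours.

T ≈ 7.070 hours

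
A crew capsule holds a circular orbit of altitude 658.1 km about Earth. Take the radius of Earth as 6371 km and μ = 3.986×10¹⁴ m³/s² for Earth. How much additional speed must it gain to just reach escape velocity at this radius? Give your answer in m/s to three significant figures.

Δv ≈ 3120 m/s

r = 6371 + 658.1 = 7029.1 km = 7.0291×10⁶ m.
Circular speed v_c = √(μ/r) = 7530 m/s.
Escape speed v_esc = √(2μ/r) = √2 × v_c = 10650 m/s.
Δv = v_esc − v_c = 3119 m/s.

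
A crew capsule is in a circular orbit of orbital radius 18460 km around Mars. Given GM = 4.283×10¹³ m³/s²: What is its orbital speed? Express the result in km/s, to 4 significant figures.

v ≈ 1.523 km/s

r = 18460 km = 1.846×10⁷ m.
For a circular orbit v = √(μ/r) = √(4.283×10¹³ / 1.846×10⁷) = √(2.320×10⁶) = 1523 m/s.
That is 1.523 km/s.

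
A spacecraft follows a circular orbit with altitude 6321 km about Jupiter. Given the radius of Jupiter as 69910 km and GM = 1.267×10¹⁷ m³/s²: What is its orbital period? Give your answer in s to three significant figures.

T ≈ 11700 s

r = 69910 + 6321 = 76231 km = 7.6231×10⁷ m.
Kepler's third law: T = 2π√(r³/μ) = 2π√((7.623×10⁷)³ / 1.267×10¹⁷).
r³/μ = 3.496×10⁶ s², so T = 2π × 1.870×10³ = 1.175×10⁴ s.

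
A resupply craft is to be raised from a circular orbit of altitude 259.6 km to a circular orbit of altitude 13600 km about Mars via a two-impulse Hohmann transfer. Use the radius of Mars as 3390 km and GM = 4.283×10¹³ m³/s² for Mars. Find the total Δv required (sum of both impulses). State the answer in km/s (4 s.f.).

Δv_total ≈ 1.613 km/s

r₁ = 3390 + 259.6 = 3649.6 km = 3.6496×10⁶ m.
r₂ = 3390 + 13600 = 16990 km = 1.6990×10⁷ m.
Transfer ellipse a_t = (r₁ + r₂)/2 = 1.032×10⁷ m.
At r₁: circular v_c1 = √(μ/r₁) = 3426 m/s; transfer-periapsis v_p = √[μ(2/r₁ − 1/a_t)] = 4396 m/s.
Δv₁ = v_p − v_c1 = 969.8 m/s.
At r₂: circular v_c2 = √(μ/r₂) = 1588 m/s; transfer-apoapsis v_a = √[μ(2/r₂ − 1/a_t)] = 944.2 m/s.
Δv₂ = v_c2 − v_a = 643.5 m/s.
Total Δv = Δv₁ + Δv₂ = 1613 m/s = 1.613 km/s.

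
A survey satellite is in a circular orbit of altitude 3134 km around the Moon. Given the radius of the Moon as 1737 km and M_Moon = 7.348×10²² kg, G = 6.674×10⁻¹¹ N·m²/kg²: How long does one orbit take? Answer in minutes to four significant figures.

μ = GM = 6.674×10⁻¹¹ × 7.348×10²² = 4.904×10¹² m³/s².
r = 1737 + 3134 = 4871.0 km = 4.8710×10⁶ m.
Kepler's third law: T = 2π√(r³/μ) = 2π√((4.871×10⁶)³ / 4.904×10¹²).
r³/μ = 2.357×10⁷ s², so T = 2π × 4.855×10³ = 3.050×10⁴ s.
Converting: 3.050×10⁴ s ÷ 60.00 = 508.4 minutes.

T ≈ 508.4 minutes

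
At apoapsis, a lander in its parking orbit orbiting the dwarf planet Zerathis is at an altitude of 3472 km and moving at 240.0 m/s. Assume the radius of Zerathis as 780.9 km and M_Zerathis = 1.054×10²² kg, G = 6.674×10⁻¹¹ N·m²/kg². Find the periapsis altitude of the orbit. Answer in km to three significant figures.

periapsis altitude ≈ 116 km

μ = GM = 6.674×10⁻¹¹ × 1.054×10²² = 7.034×10¹¹ m³/s².
r_a = 780.9 + 3472 = 4252.9 km = 4.253×10⁶ m.
Specific energy ε = v²/2 − μ/r = -1.366×10⁵ J/kg, so a = −μ/(2ε) = 2.575×10⁶ m.
The apsides satisfy r_p + r_a = 2a, so the periapsis radius is 2a − r_a = 8.966×10⁵ m = 896.64 km.
Periapsis altitude = 896.64 − 780.9 = 115.74 km.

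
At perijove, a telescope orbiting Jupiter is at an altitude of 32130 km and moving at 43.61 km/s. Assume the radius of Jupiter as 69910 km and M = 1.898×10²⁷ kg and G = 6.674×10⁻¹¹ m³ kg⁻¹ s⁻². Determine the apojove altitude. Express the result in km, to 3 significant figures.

apojove altitude ≈ 2.64×10⁵ km

μ = GM = 6.674×10⁻¹¹ × 1.898×10²⁷ = 1.267×10¹⁷ m³/s².
r_p = 69910 + 32130 = 1.0204×10⁵ km = 1.020×10⁸ m.
Specific energy ε = v²/2 − μ/r = -2.905×10⁸ J/kg, so a = −μ/(2ε) = 2.180×10⁸ m.
The apsides satisfy r_p + r_a = 2a, so the apojove radius is 2a − r_p = 3.340×10⁸ m = 3.3403×10⁵ km.
Apojove altitude = 3.3403×10⁵ − 69910 = 2.6412×10⁵ km.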